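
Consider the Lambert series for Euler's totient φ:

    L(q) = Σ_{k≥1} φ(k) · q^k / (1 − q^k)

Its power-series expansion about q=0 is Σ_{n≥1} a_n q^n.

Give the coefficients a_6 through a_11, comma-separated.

d|6:{6,3,2,1}  Σφ=2+2+1+1=6
d|7:{1,7}  Σφ=1+6=7
[q^8] φ(1)=1,φ(2)=1,φ(4)=2,φ(8)=4 ⇒ 8
n=9: 1·9 3·3 9·1  φ→[1+2+6]=9
q^10  k|10↦φ(k): 10:4 5:4 2:1 1:1  a_10=10
q^11  k|11↦φ(k): 11:10 1:1  a_11=11

6, 7, 8, 9, 10, 11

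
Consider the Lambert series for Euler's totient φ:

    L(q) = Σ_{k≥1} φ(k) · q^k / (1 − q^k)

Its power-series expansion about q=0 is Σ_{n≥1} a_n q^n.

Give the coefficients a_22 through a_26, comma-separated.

n=22: 1·22 2·11 11·2 22·1  φ→[1+1+10+10]=22
d|23:{23,1}  Σφ=22+1=23
n=24: 1·24 2·12 3·8 4·6 6·4 8·3 12·2 24·1  φ→[1+1+2+2+2+4+4+8]=24
q^25  k|25↦φ(k): 25:20 5:4 1:1  a_25=25
n=26: 26·1 13·2 2·13 1·26  φ→[12+12+1+1]=26

22, 23, 24, 25, 26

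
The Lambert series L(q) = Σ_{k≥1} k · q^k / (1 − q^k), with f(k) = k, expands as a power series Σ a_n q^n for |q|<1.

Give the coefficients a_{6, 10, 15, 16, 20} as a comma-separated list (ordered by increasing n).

q^6  k|6↦f(k): 6:6 3:3 2:2 1:1  a_6=12
n=10: 10·1 5·2 2·5 1·10  f→[10+5+2+1]=18
n=15: 1·15 3·5 5·3 15·1  f→[1+3+5+15]=24
[q^16] f(16)=16,f(8)=8,f(4)=4,f(2)=2,f(1)=1 ⇒ 31
q^20  k|20↦f(k): 20:20 10:10 5:5 4:4 2:2 1:1  a_20=42

12, 18, 24, 31, 42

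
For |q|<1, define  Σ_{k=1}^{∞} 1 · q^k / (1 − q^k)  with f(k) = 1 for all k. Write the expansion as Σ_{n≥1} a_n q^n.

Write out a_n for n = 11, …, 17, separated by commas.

2, 6, 2, 4, 4, 5, 2

[q^11] f(1)=1,f(11)=1 ⇒ 2
[q^12] f(1)=1,f(2)=1,f(3)=1,f(4)=1,f(6)=1,f(12)=1 ⇒ 6
n=13: 1·13 13·1  f→[1+1]=2
q^14  k|14↦f(k): 1:1 2:1 7:1 14:1  a_14=4
[q^15] f(15)=1,f(5)=1,f(3)=1,f(1)=1 ⇒ 4
d|16:{1,2,4,8,16}  Σf=1+1+1+1+1=5
n=17: 17·1 1·17  f→[1+1]=2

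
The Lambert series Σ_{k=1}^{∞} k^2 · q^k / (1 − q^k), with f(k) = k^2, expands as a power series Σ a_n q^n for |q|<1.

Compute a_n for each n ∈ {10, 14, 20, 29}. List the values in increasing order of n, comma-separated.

d|10:{10,5,2,1}  Σf=100+25+4+1=130
n=14: 14·1 7·2 2·7 1·14  f→[196+49+4+1]=250
d|20:{20,10,5,4,2,1}  Σf=400+100+25+16+4+1=546
q^29  k|29↦f(k): 29:841 1:1  a_29=842

130, 250, 546, 842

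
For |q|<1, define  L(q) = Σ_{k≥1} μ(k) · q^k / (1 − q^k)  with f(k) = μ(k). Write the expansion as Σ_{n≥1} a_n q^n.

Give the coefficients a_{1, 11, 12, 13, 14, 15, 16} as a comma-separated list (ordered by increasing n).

1, 0, 0, 0, 0, 0, 0

n=1: 1·1  μ→[1]=1
d|11:{11,1}  Σμ=(-1)+1=0
d|12:{1,2,3,4,6,12}  Σμ=1+(-1)+(-1)+0+1+0=0
[q^13] μ(1)=1,μ(13)=-1 ⇒ 0
[q^14] μ(1)=1,μ(2)=-1,μ(7)=-1,μ(14)=1 ⇒ 0
n=15: 1·15 3·5 5·3 15·1  μ→[1+(-1)+(-1)+1]=0
n=16: 1·16 2·8 4·4 8·2 16·1  μ→[1+(-1)+0+0+0]=0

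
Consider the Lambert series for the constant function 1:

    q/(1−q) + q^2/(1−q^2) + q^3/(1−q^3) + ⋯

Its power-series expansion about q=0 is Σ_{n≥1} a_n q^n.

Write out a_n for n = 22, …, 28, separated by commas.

d|22:{1,2,11,22}  Σf=1+1+1+1=4
d|23:{23,1}  Σf=1+1=2
d|24:{24,12,8,6,4,3,2,1}  Σf=1+1+1+1+1+1+1+1=8
[q^25] f(25)=1,f(5)=1,f(1)=1 ⇒ 3
[q^26] f(26)=1,f(13)=1,f(2)=1,f(1)=1 ⇒ 4
n=27: 1·27 3·9 9·3 27·1  f→[1+1+1+1]=4
n=28: 28·1 14·2 7·4 4·7 2·14 1·28  f→[1+1+1+1+1+1]=6

4, 2, 8, 3, 4, 4, 6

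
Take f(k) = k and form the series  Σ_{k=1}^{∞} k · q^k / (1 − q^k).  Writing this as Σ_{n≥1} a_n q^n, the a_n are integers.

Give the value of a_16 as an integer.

a_16 = 31

q^16  k|16↦f(k): 1:1 2:2 4:4 8:8 16:16  a_16=31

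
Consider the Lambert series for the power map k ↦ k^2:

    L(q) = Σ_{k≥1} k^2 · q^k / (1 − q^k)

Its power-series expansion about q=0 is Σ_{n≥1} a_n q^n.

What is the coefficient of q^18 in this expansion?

a_18 = 455

[q^18] f(18)=324,f(9)=81,f(6)=36,f(3)=9,f(2)=4,f(1)=1 ⇒ 455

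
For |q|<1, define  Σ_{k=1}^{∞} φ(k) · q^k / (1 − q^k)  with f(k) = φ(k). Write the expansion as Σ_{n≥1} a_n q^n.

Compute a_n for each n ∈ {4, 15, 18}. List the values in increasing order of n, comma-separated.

q^4  k|4↦φ(k): 1:1 2:1 4:2  a_4=4
q^15  k|15↦φ(k): 1:1 3:2 5:4 15:8  a_15=15
[q^18] φ(1)=1,φ(2)=1,φ(3)=2,φ(6)=2,φ(9)=6,φ(18)=6 ⇒ 18

4, 15, 18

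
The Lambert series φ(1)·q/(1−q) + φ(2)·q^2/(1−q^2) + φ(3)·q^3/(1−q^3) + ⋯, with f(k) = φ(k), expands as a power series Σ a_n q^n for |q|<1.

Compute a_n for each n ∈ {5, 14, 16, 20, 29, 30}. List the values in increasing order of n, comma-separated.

q^5  k|5↦φ(k): 5:4 1:1  a_5=5
[q^14] φ(14)=6,φ(7)=6,φ(2)=1,φ(1)=1 ⇒ 14
q^16  k|16↦φ(k): 1:1 2:1 4:2 8:4 16:8  a_16=16
[q^20] φ(1)=1,φ(2)=1,φ(4)=2,φ(5)=4,φ(10)=4,φ(20)=8 ⇒ 20
d|29:{29,1}  Σφ=28+1=29
n=30: 1·30 2·15 3·10 5·6 6·5 10·3 15·2 30·1  φ→[1+1+2+4+2+4+8+8]=30

5, 14, 16, 20, 29, 30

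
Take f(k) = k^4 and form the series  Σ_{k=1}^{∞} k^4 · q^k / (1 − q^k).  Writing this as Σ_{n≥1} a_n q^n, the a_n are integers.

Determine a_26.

a_26 = 485554

[q^26] f(1)=1,f(2)=16,f(13)=28561,f(26)=456976 ⇒ 485554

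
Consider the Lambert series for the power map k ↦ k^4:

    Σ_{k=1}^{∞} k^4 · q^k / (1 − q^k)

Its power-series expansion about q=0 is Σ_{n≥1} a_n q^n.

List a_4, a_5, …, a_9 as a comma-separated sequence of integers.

q^4  k|4↦f(k): 4:256 2:16 1:1  a_4=273
n=5: 1·5 5·1  f→[1+625]=626
n=6: 1·6 2·3 3·2 6·1  f→[1+16+81+1296]=1394
[q^7] f(7)=2401,f(1)=1 ⇒ 2402
[q^8] f(8)=4096,f(4)=256,f(2)=16,f(1)=1 ⇒ 4369
d|9:{1,3,9}  Σf=1+81+6561=6643

273, 626, 1394, 2402, 4369, 6643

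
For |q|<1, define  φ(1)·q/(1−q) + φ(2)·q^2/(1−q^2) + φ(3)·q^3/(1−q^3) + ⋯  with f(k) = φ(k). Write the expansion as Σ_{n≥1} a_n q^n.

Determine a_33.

n=33: 1·33 3·11 11·3 33·1  φ→[1+2+10+20]=33

a_33 = 33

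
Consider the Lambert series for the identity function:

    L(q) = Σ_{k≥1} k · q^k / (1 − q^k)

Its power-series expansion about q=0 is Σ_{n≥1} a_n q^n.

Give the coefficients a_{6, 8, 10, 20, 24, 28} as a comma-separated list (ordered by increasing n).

[q^6] f(6)=6,f(3)=3,f(2)=2,f(1)=1 ⇒ 12
n=8: 1·8 2·4 4·2 8·1  f→[1+2+4+8]=15
[q^10] f(1)=1,f(2)=2,f(5)=5,f(10)=10 ⇒ 18
d|20:{20,10,5,4,2,1}  Σf=20+10+5+4+2+1=42
n=24: 24·1 12·2 8·3 6·4 4·6 3·8 2·12 1·24  f→[24+12+8+6+4+3+2+1]=60
d|28:{1,2,4,7,14,28}  Σf=1+2+4+7+14+28=56

12, 15, 18, 42, 60, 56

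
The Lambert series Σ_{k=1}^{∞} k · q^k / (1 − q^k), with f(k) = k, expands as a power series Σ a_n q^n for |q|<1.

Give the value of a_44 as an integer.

a_44 = 84

q^44  k|44↦f(k): 1:1 2:2 4:4 11:11 22:22 44:44  a_44=84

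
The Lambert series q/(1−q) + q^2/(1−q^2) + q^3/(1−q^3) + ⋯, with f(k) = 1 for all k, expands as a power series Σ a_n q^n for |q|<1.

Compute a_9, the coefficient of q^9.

q^9  k|9↦f(k): 1:1 3:1 9:1  a_9=3

a_9 = 3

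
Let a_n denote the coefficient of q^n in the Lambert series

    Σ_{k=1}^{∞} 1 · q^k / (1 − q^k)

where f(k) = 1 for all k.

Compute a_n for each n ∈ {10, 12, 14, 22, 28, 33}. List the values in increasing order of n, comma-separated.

q^10  k|10↦f(k): 10:1 5:1 2:1 1:1  a_10=4
q^12  k|12↦f(k): 1:1 2:1 3:1 4:1 6:1 12:1  a_12=6
q^14  k|14↦f(k): 14:1 7:1 2:1 1:1  a_14=4
[q^22] f(1)=1,f(2)=1,f(11)=1,f(22)=1 ⇒ 4
[q^28] f(28)=1,f(14)=1,f(7)=1,f(4)=1,f(2)=1,f(1)=1 ⇒ 6
[q^33] f(33)=1,f(11)=1,f(3)=1,f(1)=1 ⇒ 4

4, 6, 4, 4, 6, 4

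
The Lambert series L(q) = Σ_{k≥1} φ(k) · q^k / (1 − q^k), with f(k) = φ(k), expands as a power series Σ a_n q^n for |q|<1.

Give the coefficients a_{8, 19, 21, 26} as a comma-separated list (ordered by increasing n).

[q^8] φ(8)=4,φ(4)=2,φ(2)=1,φ(1)=1 ⇒ 8
[q^19] φ(1)=1,φ(19)=18 ⇒ 19
d|21:{1,3,7,21}  Σφ=1+2+6+12=21
n=26: 1·26 2·13 13·2 26·1  φ→[1+1+12+12]=26

8, 19, 21, 26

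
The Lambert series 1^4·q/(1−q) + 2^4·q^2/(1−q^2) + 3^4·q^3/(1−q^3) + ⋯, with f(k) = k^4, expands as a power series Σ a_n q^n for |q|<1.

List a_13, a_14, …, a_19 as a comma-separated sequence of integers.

28562, 40834, 51332, 69905, 83522, 112931, 130322

[q^13] f(13)=28561,f(1)=1 ⇒ 28562
n=14: 1·14 2·7 7·2 14·1  f→[1+16+2401+38416]=40834
n=15: 15·1 5·3 3·5 1·15  f→[50625+625+81+1]=51332
q^16  k|16↦f(k): 16:65536 8:4096 4:256 2:16 1:1  a_16=69905
[q^17] f(17)=83521,f(1)=1 ⇒ 83522
d|18:{1,2,3,6,9,18}  Σf=1+16+81+1296+6561+104976=112931
[q^19] f(1)=1,f(19)=130321 ⇒ 130322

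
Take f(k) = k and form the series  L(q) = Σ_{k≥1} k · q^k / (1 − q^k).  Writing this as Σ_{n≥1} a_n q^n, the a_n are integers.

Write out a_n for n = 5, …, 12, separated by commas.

6, 12, 8, 15, 13, 18, 12, 28

d|5:{5,1}  Σf=5+1=6
[q^6] f(6)=6,f(3)=3,f(2)=2,f(1)=1 ⇒ 12
d|7:{1,7}  Σf=1+7=8
n=8: 8·1 4·2 2·4 1·8  f→[8+4+2+1]=15
q^9  k|9↦f(k): 9:9 3:3 1:1  a_9=13
d|10:{10,5,2,1}  Σf=10+5+2+1=18
[q^11] f(1)=1,f(11)=11 ⇒ 12
n=12: 1·12 2·6 3·4 4·3 6·2 12·1  f→[1+2+3+4+6+12]=28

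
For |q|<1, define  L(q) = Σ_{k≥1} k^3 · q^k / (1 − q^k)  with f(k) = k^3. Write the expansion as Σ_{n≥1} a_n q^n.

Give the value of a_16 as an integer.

n=16: 1·16 2·8 4·4 8·2 16·1  f→[1+8+64+512+4096]=4681

a_16 = 4681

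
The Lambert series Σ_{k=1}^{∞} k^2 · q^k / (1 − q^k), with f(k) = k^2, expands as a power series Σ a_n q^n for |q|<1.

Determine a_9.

d|9:{1,3,9}  Σf=1+9+81=91

a_9 = 91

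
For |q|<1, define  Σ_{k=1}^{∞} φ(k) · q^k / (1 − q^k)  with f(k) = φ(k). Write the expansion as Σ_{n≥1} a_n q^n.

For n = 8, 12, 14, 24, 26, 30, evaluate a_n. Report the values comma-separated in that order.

[q^8] φ(1)=1,φ(2)=1,φ(4)=2,φ(8)=4 ⇒ 8
n=12: 1·12 2·6 3·4 4·3 6·2 12·1  φ→[1+1+2+2+2+4]=12
n=14: 14·1 7·2 2·7 1·14  φ→[6+6+1+1]=14
[q^24] φ(1)=1,φ(2)=1,φ(3)=2,φ(4)=2,φ(6)=2,φ(8)=4,φ(12)=4,φ(24)=8 ⇒ 24
q^26  k|26↦φ(k): 26:12 13:12 2:1 1:1  a_26=26
q^30  k|30↦φ(k): 1:1 2:1 3:2 5:4 6:2 10:4 15:8 30:8  a_30=30

8, 12, 14, 24, 26, 30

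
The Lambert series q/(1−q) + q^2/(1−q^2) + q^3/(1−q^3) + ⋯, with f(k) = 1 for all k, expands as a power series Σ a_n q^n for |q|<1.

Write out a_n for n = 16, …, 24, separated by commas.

d|16:{16,8,4,2,1}  Σf=1+1+1+1+1=5
n=17: 1·17 17·1  f→[1+1]=2
q^18  k|18↦f(k): 18:1 9:1 6:1 3:1 2:1 1:1  a_18=6
[q^19] f(1)=1,f(19)=1 ⇒ 2
q^20  k|20↦f(k): 1:1 2:1 4:1 5:1 10:1 20:1  a_20=6
d|21:{1,3,7,21}  Σf=1+1+1+1=4
q^22  k|22↦f(k): 22:1 11:1 2:1 1:1  a_22=4
n=23: 1·23 23·1  f→[1+1]=2
n=24: 1·24 2·12 3·8 4·6 6·4 8·3 12·2 24·1  f→[1+1+1+1+1+1+1+1]=8

5, 2, 6, 2, 6, 4, 4, 2, 8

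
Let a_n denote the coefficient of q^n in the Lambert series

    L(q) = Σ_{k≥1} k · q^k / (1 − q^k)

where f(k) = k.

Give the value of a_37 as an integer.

d|37:{37,1}  Σf=37+1=38

a_37 = 38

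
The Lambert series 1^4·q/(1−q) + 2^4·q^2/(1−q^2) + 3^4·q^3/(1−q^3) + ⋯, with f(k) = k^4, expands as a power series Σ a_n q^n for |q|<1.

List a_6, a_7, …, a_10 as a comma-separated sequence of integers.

d|6:{1,2,3,6}  Σf=1+16+81+1296=1394
d|7:{7,1}  Σf=2401+1=2402
q^8  k|8↦f(k): 8:4096 4:256 2:16 1:1  a_8=4369
q^9  k|9↦f(k): 1:1 3:81 9:6561  a_9=6643
n=10: 1·10 2·5 5·2 10·1  f→[1+16+625+10000]=10642

1394, 2402, 4369, 6643, 10642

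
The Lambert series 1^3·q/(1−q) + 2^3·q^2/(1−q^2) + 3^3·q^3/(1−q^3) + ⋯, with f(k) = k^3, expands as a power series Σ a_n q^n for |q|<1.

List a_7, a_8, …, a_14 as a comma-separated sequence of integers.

344, 585, 757, 1134, 1332, 2044, 2198, 3096

d|7:{1,7}  Σf=1+343=344
d|8:{8,4,2,1}  Σf=512+64+8+1=585
q^9  k|9↦f(k): 9:729 3:27 1:1  a_9=757
[q^10] f(1)=1,f(2)=8,f(5)=125,f(10)=1000 ⇒ 1134
n=11: 1·11 11·1  f→[1+1331]=1332
d|12:{12,6,4,3,2,1}  Σf=1728+216+64+27+8+1=2044
d|13:{1,13}  Σf=1+2197=2198
d|14:{14,7,2,1}  Σf=2744+343+8+1=3096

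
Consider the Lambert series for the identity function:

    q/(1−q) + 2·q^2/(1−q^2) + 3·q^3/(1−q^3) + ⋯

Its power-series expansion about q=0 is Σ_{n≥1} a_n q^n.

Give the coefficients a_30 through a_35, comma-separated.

72, 32, 63, 48, 54, 48

q^30  k|30↦f(k): 30:30 15:15 10:10 6:6 5:5 3:3 2:2 1:1  a_30=72
[q^31] f(1)=1,f(31)=31 ⇒ 32
q^32  k|32↦f(k): 32:32 16:16 8:8 4:4 2:2 1:1  a_32=63
q^33  k|33↦f(k): 1:1 3:3 11:11 33:33  a_33=48
d|34:{1,2,17,34}  Σf=1+2+17+34=54
d|35:{1,5,7,35}  Σf=1+5+7+35=48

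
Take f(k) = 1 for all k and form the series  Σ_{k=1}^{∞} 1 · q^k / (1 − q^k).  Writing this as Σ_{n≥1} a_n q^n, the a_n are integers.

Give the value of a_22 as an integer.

a_22 = 4

[q^22] f(22)=1,f(11)=1,f(2)=1,f(1)=1 ⇒ 4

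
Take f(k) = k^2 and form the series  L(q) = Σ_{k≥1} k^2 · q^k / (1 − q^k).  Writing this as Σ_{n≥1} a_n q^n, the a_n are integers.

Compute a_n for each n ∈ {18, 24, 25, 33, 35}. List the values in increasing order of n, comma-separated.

q^18  k|18↦f(k): 18:324 9:81 6:36 3:9 2:4 1:1  a_18=455
d|24:{24,12,8,6,4,3,2,1}  Σf=576+144+64+36+16+9+4+1=850
q^25  k|25↦f(k): 25:625 5:25 1:1  a_25=651
n=33: 33·1 11·3 3·11 1·33  f→[1089+121+9+1]=1220
n=35: 35·1 7·5 5·7 1·35  f→[1225+49+25+1]=1300

455, 850, 651, 1220, 1300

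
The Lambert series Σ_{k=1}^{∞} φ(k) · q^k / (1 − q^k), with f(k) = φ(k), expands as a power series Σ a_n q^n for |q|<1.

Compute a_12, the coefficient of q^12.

d|12:{12,6,4,3,2,1}  Σφ=4+2+2+2+1+1=12

a_12 = 12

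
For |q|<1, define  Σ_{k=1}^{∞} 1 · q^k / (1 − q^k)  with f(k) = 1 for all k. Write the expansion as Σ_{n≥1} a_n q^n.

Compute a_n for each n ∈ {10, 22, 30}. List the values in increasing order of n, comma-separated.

[q^10] f(1)=1,f(2)=1,f(5)=1,f(10)=1 ⇒ 4
[q^22] f(1)=1,f(2)=1,f(11)=1,f(22)=1 ⇒ 4
[q^30] f(30)=1,f(15)=1,f(10)=1,f(6)=1,f(5)=1,f(3)=1,f(2)=1,f(1)=1 ⇒ 8

4, 4, 8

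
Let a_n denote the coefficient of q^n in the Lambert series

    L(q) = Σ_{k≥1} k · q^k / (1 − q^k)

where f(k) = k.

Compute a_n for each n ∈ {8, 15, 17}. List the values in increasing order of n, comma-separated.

15, 24, 18

d|8:{1,2,4,8}  Σf=1+2+4+8=15
n=15: 1·15 3·5 5·3 15·1  f→[1+3+5+15]=24
d|17:{1,17}  Σf=1+17=18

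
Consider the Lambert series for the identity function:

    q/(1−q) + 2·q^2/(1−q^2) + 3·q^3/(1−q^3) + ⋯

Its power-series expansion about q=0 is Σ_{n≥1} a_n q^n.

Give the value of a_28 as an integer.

a_28 = 56

d|28:{28,14,7,4,2,1}  Σf=28+14+7+4+2+1=56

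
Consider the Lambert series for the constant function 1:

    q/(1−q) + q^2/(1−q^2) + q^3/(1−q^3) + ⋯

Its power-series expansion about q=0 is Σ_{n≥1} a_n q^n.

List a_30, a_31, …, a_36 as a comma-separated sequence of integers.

[q^30] f(1)=1,f(2)=1,f(3)=1,f(5)=1,f(6)=1,f(10)=1,f(15)=1,f(30)=1 ⇒ 8
n=31: 1·31 31·1  f→[1+1]=2
n=32: 1·32 2·16 4·8 8·4 16·2 32·1  f→[1+1+1+1+1+1]=6
[q^33] f(33)=1,f(11)=1,f(3)=1,f(1)=1 ⇒ 4
n=34: 1·34 2·17 17·2 34·1  f→[1+1+1+1]=4
n=35: 35·1 7·5 5·7 1·35  f→[1+1+1+1]=4
d|36:{36,18,12,9,6,4,3,2,1}  Σf=1+1+1+1+1+1+1+1+1=9

8, 2, 6, 4, 4, 4, 9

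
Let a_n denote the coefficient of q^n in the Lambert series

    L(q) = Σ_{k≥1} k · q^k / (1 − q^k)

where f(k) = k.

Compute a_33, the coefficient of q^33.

[q^33] f(1)=1,f(3)=3,f(11)=11,f(33)=33 ⇒ 48

a_33 = 48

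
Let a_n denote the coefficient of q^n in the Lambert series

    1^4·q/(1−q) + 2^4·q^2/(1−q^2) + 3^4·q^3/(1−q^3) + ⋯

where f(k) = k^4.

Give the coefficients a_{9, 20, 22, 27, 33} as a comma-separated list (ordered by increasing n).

d|9:{1,3,9}  Σf=1+81+6561=6643
n=20: 20·1 10·2 5·4 4·5 2·10 1·20  f→[160000+10000+625+256+16+1]=170898
d|22:{22,11,2,1}  Σf=234256+14641+16+1=248914
n=27: 1·27 3·9 9·3 27·1  f→[1+81+6561+531441]=538084
[q^33] f(1)=1,f(3)=81,f(11)=14641,f(33)=1185921 ⇒ 1200644

6643, 170898, 248914, 538084, 1200644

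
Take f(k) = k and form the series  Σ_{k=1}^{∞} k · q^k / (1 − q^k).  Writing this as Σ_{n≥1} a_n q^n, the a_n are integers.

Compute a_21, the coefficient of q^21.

d|21:{1,3,7,21}  Σf=1+3+7+21=32

a_21 = 32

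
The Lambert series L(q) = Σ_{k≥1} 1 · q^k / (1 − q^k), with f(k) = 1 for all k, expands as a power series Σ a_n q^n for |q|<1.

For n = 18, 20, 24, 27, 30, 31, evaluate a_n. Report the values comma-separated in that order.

n=18: 18·1 9·2 6·3 3·6 2·9 1·18  f→[1+1+1+1+1+1]=6
q^20  k|20↦f(k): 20:1 10:1 5:1 4:1 2:1 1:1  a_20=6
[q^24] f(1)=1,f(2)=1,f(3)=1,f(4)=1,f(6)=1,f(8)=1,f(12)=1,f(24)=1 ⇒ 8
n=27: 1·27 3·9 9·3 27·1  f→[1+1+1+1]=4
d|30:{30,15,10,6,5,3,2,1}  Σf=1+1+1+1+1+1+1+1=8
d|31:{1,31}  Σf=1+1=2

6, 6, 8, 4, 8, 2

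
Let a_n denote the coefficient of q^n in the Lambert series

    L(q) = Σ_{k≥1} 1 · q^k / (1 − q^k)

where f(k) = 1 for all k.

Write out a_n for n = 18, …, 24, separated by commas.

6, 2, 6, 4, 4, 2, 8

q^18  k|18↦f(k): 18:1 9:1 6:1 3:1 2:1 1:1  a_18=6
q^19  k|19↦f(k): 19:1 1:1  a_19=2
q^20  k|20↦f(k): 20:1 10:1 5:1 4:1 2:1 1:1  a_20=6
q^21  k|21↦f(k): 21:1 7:1 3:1 1:1  a_21=4
d|22:{1,2,11,22}  Σf=1+1+1+1=4
[q^23] f(23)=1,f(1)=1 ⇒ 2
q^24  k|24↦f(k): 1:1 2:1 3:1 4:1 6:1 8:1 12:1 24:1  a_24=8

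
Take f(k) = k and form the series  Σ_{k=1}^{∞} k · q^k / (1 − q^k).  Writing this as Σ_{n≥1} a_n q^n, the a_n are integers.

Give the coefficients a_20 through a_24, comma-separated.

42, 32, 36, 24, 60

[q^20] f(20)=20,f(10)=10,f(5)=5,f(4)=4,f(2)=2,f(1)=1 ⇒ 42
n=21: 1·21 3·7 7·3 21·1  f→[1+3+7+21]=32
n=22: 1·22 2·11 11·2 22·1  f→[1+2+11+22]=36
d|23:{23,1}  Σf=23+1=24
n=24: 1·24 2·12 3·8 4·6 6·4 8·3 12·2 24·1  f→[1+2+3+4+6+8+12+24]=60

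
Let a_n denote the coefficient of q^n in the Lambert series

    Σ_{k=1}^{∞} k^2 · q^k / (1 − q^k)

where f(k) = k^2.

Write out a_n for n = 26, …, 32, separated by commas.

850, 820, 1050, 842, 1300, 962, 1365

[q^26] f(1)=1,f(2)=4,f(13)=169,f(26)=676 ⇒ 850
d|27:{27,9,3,1}  Σf=729+81+9+1=820
q^28  k|28↦f(k): 1:1 2:4 4:16 7:49 14:196 28:784  a_28=1050
n=29: 29·1 1·29  f→[841+1]=842
n=30: 30·1 15·2 10·3 6·5 5·6 3·10 2·15 1·30  f→[900+225+100+36+25+9+4+1]=1300
[q^31] f(1)=1,f(31)=961 ⇒ 962
d|32:{32,16,8,4,2,1}  Σf=1024+256+64+16+4+1=1365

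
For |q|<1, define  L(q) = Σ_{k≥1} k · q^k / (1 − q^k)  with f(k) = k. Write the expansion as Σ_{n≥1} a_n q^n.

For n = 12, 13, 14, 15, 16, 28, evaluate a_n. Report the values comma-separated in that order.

28, 14, 24, 24, 31, 56

[q^12] f(1)=1,f(2)=2,f(3)=3,f(4)=4,f(6)=6,f(12)=12 ⇒ 28
n=13: 13·1 1·13  f→[13+1]=14
d|14:{14,7,2,1}  Σf=14+7+2+1=24
q^15  k|15↦f(k): 15:15 5:5 3:3 1:1  a_15=24
[q^16] f(1)=1,f(2)=2,f(4)=4,f(8)=8,f(16)=16 ⇒ 31
n=28: 28·1 14·2 7·4 4·7 2·14 1·28  f→[28+14+7+4+2+1]=56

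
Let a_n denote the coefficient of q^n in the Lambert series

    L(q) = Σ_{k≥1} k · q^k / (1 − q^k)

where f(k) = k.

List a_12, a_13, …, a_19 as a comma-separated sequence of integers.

28, 14, 24, 24, 31, 18, 39, 20

n=12: 1·12 2·6 3·4 4·3 6·2 12·1  f→[1+2+3+4+6+12]=28
[q^13] f(1)=1,f(13)=13 ⇒ 14
n=14: 1·14 2·7 7·2 14·1  f→[1+2+7+14]=24
n=15: 15·1 5·3 3·5 1·15  f→[15+5+3+1]=24
[q^16] f(1)=1,f(2)=2,f(4)=4,f(8)=8,f(16)=16 ⇒ 31
[q^17] f(17)=17,f(1)=1 ⇒ 18
[q^18] f(18)=18,f(9)=9,f(6)=6,f(3)=3,f(2)=2,f(1)=1 ⇒ 39
d|19:{19,1}  Σf=19+1=20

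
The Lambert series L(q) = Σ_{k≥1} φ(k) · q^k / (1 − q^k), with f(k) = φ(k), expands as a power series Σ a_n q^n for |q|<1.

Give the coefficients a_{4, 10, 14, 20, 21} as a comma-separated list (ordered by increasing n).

[q^4] φ(1)=1,φ(2)=1,φ(4)=2 ⇒ 4
d|10:{10,5,2,1}  Σφ=4+4+1+1=10
q^14  k|14↦φ(k): 1:1 2:1 7:6 14:6  a_14=14
[q^20] φ(1)=1,φ(2)=1,φ(4)=2,φ(5)=4,φ(10)=4,φ(20)=8 ⇒ 20
[q^21] φ(1)=1,φ(3)=2,φ(7)=6,φ(21)=12 ⇒ 21

4, 10, 14, 20, 21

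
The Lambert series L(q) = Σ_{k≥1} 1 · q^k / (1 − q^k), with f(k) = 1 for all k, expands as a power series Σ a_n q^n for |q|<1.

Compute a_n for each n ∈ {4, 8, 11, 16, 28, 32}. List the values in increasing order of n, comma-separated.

[q^4] f(1)=1,f(2)=1,f(4)=1 ⇒ 3
[q^8] f(1)=1,f(2)=1,f(4)=1,f(8)=1 ⇒ 4
d|11:{1,11}  Σf=1+1=2
d|16:{16,8,4,2,1}  Σf=1+1+1+1+1=5
n=28: 1·28 2·14 4·7 7·4 14·2 28·1  f→[1+1+1+1+1+1]=6
q^32  k|32↦f(k): 1:1 2:1 4:1 8:1 16:1 32:1  a_32=6

3, 4, 2, 5, 6, 6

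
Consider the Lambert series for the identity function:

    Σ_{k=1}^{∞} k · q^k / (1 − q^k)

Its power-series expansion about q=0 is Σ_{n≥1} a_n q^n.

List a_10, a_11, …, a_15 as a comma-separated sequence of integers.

18, 12, 28, 14, 24, 24

n=10: 10·1 5·2 2·5 1·10  f→[10+5+2+1]=18
[q^11] f(11)=11,f(1)=1 ⇒ 12
n=12: 1·12 2·6 3·4 4·3 6·2 12·1  f→[1+2+3+4+6+12]=28
n=13: 13·1 1·13  f→[13+1]=14
n=14: 14·1 7·2 2·7 1·14  f→[14+7+2+1]=24
n=15: 15·1 5·3 3·5 1·15  f→[15+5+3+1]=24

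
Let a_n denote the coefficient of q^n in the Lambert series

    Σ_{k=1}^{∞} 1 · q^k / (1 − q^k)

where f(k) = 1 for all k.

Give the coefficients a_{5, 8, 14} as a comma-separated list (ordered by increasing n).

2, 4, 4

[q^5] f(1)=1,f(5)=1 ⇒ 2
n=8: 8·1 4·2 2·4 1·8  f→[1+1+1+1]=4
[q^14] f(14)=1,f(7)=1,f(2)=1,f(1)=1 ⇒ 4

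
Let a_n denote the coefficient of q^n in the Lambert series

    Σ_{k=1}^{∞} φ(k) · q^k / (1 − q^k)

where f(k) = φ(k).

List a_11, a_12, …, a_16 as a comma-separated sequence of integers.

n=11: 1·11 11·1  φ→[1+10]=11
[q^12] φ(12)=4,φ(6)=2,φ(4)=2,φ(3)=2,φ(2)=1,φ(1)=1 ⇒ 12
d|13:{1,13}  Σφ=1+12=13
d|14:{1,2,7,14}  Σφ=1+1+6+6=14
q^15  k|15↦φ(k): 15:8 5:4 3:2 1:1  a_15=15
q^16  k|16↦φ(k): 16:8 8:4 4:2 2:1 1:1  a_16=16

11, 12, 13, 14, 15, 16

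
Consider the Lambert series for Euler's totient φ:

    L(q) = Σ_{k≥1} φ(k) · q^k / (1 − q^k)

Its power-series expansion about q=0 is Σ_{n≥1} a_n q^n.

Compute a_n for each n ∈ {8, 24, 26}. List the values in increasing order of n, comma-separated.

q^8  k|8↦φ(k): 8:4 4:2 2:1 1:1  a_8=8
[q^24] φ(24)=8,φ(12)=4,φ(8)=4,φ(6)=2,φ(4)=2,φ(3)=2,φ(2)=1,φ(1)=1 ⇒ 24
d|26:{26,13,2,1}  Σφ=12+12+1+1=26

8, 24, 26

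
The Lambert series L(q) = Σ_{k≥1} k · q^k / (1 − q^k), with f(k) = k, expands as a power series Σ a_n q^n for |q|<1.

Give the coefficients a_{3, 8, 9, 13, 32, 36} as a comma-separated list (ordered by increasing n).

4, 15, 13, 14, 63, 91

d|3:{3,1}  Σf=3+1=4
[q^8] f(1)=1,f(2)=2,f(4)=4,f(8)=8 ⇒ 15
[q^9] f(1)=1,f(3)=3,f(9)=9 ⇒ 13
[q^13] f(1)=1,f(13)=13 ⇒ 14
q^32  k|32↦f(k): 32:32 16:16 8:8 4:4 2:2 1:1  a_32=63
n=36: 1·36 2·18 3·12 4·9 6·6 9·4 12·3 18·2 36·1  f→[1+2+3+4+6+9+12+18+36]=91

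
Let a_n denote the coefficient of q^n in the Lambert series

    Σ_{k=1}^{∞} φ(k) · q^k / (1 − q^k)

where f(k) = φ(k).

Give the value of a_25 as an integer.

[q^25] φ(25)=20,φ(5)=4,φ(1)=1 ⇒ 25

a_25 = 25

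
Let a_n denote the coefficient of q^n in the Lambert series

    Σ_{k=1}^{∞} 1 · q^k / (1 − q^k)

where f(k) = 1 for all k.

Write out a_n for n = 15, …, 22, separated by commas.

[q^15] f(15)=1,f(5)=1,f(3)=1,f(1)=1 ⇒ 4
d|16:{1,2,4,8,16}  Σf=1+1+1+1+1=5
[q^17] f(17)=1,f(1)=1 ⇒ 2
d|18:{18,9,6,3,2,1}  Σf=1+1+1+1+1+1=6
q^19  k|19↦f(k): 19:1 1:1  a_19=2
d|20:{20,10,5,4,2,1}  Σf=1+1+1+1+1+1=6
d|21:{21,7,3,1}  Σf=1+1+1+1=4
[q^22] f(1)=1,f(2)=1,f(11)=1,f(22)=1 ⇒ 4

4, 5, 2, 6, 2, 6, 4, 4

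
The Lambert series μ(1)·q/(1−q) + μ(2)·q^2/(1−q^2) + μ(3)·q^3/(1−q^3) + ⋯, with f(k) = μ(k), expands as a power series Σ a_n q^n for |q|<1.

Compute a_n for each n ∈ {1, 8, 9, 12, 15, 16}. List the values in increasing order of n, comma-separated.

1, 0, 0, 0, 0, 0

q^1  k|1↦μ(k): 1:1  a_1=1
q^8  k|8↦μ(k): 8:0 4:0 2:-1 1:1  a_8=0
n=9: 1·9 3·3 9·1  μ→[1+(-1)+0]=0
q^12  k|12↦μ(k): 12:0 6:1 4:0 3:-1 2:-1 1:1  a_12=0
[q^15] μ(1)=1,μ(3)=-1,μ(5)=-1,μ(15)=1 ⇒ 0
q^16  k|16↦μ(k): 16:0 8:0 4:0 2:-1 1:1  a_16=0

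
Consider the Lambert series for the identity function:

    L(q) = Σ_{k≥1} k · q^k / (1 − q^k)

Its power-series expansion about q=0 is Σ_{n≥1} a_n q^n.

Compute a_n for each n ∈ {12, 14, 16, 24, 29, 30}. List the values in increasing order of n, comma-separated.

28, 24, 31, 60, 30, 72

[q^12] f(12)=12,f(6)=6,f(4)=4,f(3)=3,f(2)=2,f(1)=1 ⇒ 28
d|14:{14,7,2,1}  Σf=14+7+2+1=24
n=16: 1·16 2·8 4·4 8·2 16·1  f→[1+2+4+8+16]=31
[q^24] f(1)=1,f(2)=2,f(3)=3,f(4)=4,f(6)=6,f(8)=8,f(12)=12,f(24)=24 ⇒ 60
n=29: 29·1 1·29  f→[29+1]=30
[q^30] f(1)=1,f(2)=2,f(3)=3,f(5)=5,f(6)=6,f(10)=10,f(15)=15,f(30)=30 ⇒ 72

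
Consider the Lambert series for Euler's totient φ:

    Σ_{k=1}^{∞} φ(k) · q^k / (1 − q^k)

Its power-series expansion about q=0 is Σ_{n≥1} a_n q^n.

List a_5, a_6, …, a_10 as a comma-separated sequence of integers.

d|5:{5,1}  Σφ=4+1=5
n=6: 6·1 3·2 2·3 1·6  φ→[2+2+1+1]=6
[q^7] φ(1)=1,φ(7)=6 ⇒ 7
n=8: 1·8 2·4 4·2 8·1  φ→[1+1+2+4]=8
d|9:{9,3,1}  Σφ=6+2+1=9
q^10  k|10↦φ(k): 10:4 5:4 2:1 1:1  a_10=10

5, 6, 7, 8, 9, 10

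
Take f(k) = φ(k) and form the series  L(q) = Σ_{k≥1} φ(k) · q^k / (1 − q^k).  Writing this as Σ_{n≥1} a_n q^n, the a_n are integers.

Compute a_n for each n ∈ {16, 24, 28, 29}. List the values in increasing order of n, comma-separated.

q^16  k|16↦φ(k): 1:1 2:1 4:2 8:4 16:8  a_16=16
q^24  k|24↦φ(k): 24:8 12:4 8:4 6:2 4:2 3:2 2:1 1:1  a_24=24
[q^28] φ(1)=1,φ(2)=1,φ(4)=2,φ(7)=6,φ(14)=6,φ(28)=12 ⇒ 28
n=29: 1·29 29·1  φ→[1+28]=29

16, 24, 28, 29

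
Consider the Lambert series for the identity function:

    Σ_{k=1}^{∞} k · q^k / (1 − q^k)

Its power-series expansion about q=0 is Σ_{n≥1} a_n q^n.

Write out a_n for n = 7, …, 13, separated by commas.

q^7  k|7↦f(k): 7:7 1:1  a_7=8
q^8  k|8↦f(k): 1:1 2:2 4:4 8:8  a_8=15
d|9:{9,3,1}  Σf=9+3+1=13
n=10: 1·10 2·5 5·2 10·1  f→[1+2+5+10]=18
q^11  k|11↦f(k): 1:1 11:11  a_11=12
d|12:{12,6,4,3,2,1}  Σf=12+6+4+3+2+1=28
d|13:{1,13}  Σf=1+13=14

8, 15, 13, 18, 12, 28, 14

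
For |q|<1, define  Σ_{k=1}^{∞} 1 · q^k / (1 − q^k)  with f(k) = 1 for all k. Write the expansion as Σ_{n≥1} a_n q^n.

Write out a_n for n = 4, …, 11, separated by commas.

3, 2, 4, 2, 4, 3, 4, 2

q^4  k|4↦f(k): 1:1 2:1 4:1  a_4=3
d|5:{1,5}  Σf=1+1=2
q^6  k|6↦f(k): 1:1 2:1 3:1 6:1  a_6=4
n=7: 1·7 7·1  f→[1+1]=2
n=8: 1·8 2·4 4·2 8·1  f→[1+1+1+1]=4
d|9:{1,3,9}  Σf=1+1+1=3
n=10: 1·10 2·5 5·2 10·1  f→[1+1+1+1]=4
n=11: 11·1 1·11  f→[1+1]=2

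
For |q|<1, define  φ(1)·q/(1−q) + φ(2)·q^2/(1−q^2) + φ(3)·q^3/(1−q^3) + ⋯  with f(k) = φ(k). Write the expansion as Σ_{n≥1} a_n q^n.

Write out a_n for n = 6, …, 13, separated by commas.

d|6:{6,3,2,1}  Σφ=2+2+1+1=6
[q^7] φ(1)=1,φ(7)=6 ⇒ 7
[q^8] φ(1)=1,φ(2)=1,φ(4)=2,φ(8)=4 ⇒ 8
q^9  k|9↦φ(k): 1:1 3:2 9:6  a_9=9
q^10  k|10↦φ(k): 1:1 2:1 5:4 10:4  a_10=10
q^11  k|11↦φ(k): 1:1 11:10  a_11=11
q^12  k|12↦φ(k): 12:4 6:2 4:2 3:2 2:1 1:1  a_12=12
d|13:{1,13}  Σφ=1+12=13

6, 7, 8, 9, 10, 11, 12, 13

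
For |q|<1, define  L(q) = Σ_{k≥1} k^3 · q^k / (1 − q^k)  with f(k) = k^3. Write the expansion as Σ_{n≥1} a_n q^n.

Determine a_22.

n=22: 1·22 2·11 11·2 22·1  f→[1+8+1331+10648]=11988

a_22 = 11988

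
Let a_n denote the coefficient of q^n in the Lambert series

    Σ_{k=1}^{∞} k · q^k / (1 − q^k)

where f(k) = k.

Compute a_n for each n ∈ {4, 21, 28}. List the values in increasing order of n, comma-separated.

n=4: 1·4 2·2 4·1  f→[1+2+4]=7
[q^21] f(21)=21,f(7)=7,f(3)=3,f(1)=1 ⇒ 32
d|28:{1,2,4,7,14,28}  Σf=1+2+4+7+14+28=56

7, 32, 56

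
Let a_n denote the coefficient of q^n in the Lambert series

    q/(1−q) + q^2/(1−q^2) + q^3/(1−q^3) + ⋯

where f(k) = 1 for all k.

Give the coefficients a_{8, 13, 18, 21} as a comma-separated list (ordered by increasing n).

4, 2, 6, 4

q^8  k|8↦f(k): 8:1 4:1 2:1 1:1  a_8=4
q^13  k|13↦f(k): 13:1 1:1  a_13=2
n=18: 1·18 2·9 3·6 6·3 9·2 18·1  f→[1+1+1+1+1+1]=6
n=21: 1·21 3·7 7·3 21·1  f→[1+1+1+1]=4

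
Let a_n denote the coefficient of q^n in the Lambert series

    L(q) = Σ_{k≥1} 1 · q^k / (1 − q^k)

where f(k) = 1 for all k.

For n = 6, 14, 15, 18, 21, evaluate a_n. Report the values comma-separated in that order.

4, 4, 4, 6, 4

q^6  k|6↦f(k): 6:1 3:1 2:1 1:1  a_6=4
[q^14] f(1)=1,f(2)=1,f(7)=1,f(14)=1 ⇒ 4
d|15:{1,3,5,15}  Σf=1+1+1+1=4
[q^18] f(1)=1,f(2)=1,f(3)=1,f(6)=1,f(9)=1,f(18)=1 ⇒ 6
[q^21] f(21)=1,f(7)=1,f(3)=1,f(1)=1 ⇒ 4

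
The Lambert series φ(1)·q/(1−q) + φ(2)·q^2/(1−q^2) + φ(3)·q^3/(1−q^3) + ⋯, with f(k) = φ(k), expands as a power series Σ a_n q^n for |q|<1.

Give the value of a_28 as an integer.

d|28:{1,2,4,7,14,28}  Σφ=1+1+2+6+6+12=28

a_28 = 28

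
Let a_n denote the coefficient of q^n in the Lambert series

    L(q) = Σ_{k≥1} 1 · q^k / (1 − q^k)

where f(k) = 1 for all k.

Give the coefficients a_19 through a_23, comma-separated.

2, 6, 4, 4, 2

[q^19] f(1)=1,f(19)=1 ⇒ 2
d|20:{20,10,5,4,2,1}  Σf=1+1+1+1+1+1=6
n=21: 21·1 7·3 3·7 1·21  f→[1+1+1+1]=4
d|22:{1,2,11,22}  Σf=1+1+1+1=4
d|23:{23,1}  Σf=1+1=2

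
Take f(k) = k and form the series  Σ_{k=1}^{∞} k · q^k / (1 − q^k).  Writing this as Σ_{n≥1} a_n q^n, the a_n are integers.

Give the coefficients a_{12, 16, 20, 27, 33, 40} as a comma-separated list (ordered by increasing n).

28, 31, 42, 40, 48, 90

q^12  k|12↦f(k): 12:12 6:6 4:4 3:3 2:2 1:1  a_12=28
q^16  k|16↦f(k): 1:1 2:2 4:4 8:8 16:16  a_16=31
n=20: 20·1 10·2 5·4 4·5 2·10 1·20  f→[20+10+5+4+2+1]=42
[q^27] f(27)=27,f(9)=9,f(3)=3,f(1)=1 ⇒ 40
d|33:{33,11,3,1}  Σf=33+11+3+1=48
n=40: 1·40 2·20 4·10 5·8 8·5 10·4 20·2 40·1  f→[1+2+4+5+8+10+20+40]=90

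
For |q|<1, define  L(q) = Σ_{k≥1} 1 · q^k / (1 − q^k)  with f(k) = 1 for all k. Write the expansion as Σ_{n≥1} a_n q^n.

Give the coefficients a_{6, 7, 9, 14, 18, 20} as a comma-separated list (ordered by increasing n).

[q^6] f(1)=1,f(2)=1,f(3)=1,f(6)=1 ⇒ 4
n=7: 1·7 7·1  f→[1+1]=2
q^9  k|9↦f(k): 1:1 3:1 9:1  a_9=3
[q^14] f(14)=1,f(7)=1,f(2)=1,f(1)=1 ⇒ 4
[q^18] f(1)=1,f(2)=1,f(3)=1,f(6)=1,f(9)=1,f(18)=1 ⇒ 6
n=20: 20·1 10·2 5·4 4·5 2·10 1·20  f→[1+1+1+1+1+1]=6

4, 2, 3, 4, 6, 6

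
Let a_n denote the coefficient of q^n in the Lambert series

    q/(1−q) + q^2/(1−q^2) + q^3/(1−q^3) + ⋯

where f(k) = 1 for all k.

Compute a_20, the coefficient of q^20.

n=20: 20·1 10·2 5·4 4·5 2·10 1·20  f→[1+1+1+1+1+1]=6

a_20 = 6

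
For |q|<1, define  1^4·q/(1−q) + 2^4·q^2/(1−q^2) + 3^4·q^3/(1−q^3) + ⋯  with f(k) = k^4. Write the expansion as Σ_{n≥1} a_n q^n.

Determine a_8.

a_8 = 4369

[q^8] f(1)=1,f(2)=16,f(4)=256,f(8)=4096 ⇒ 4369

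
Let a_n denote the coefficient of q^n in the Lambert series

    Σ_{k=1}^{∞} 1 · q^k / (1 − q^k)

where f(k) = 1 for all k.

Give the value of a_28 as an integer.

a_28 = 6

d|28:{1,2,4,7,14,28}  Σf=1+1+1+1+1+1=6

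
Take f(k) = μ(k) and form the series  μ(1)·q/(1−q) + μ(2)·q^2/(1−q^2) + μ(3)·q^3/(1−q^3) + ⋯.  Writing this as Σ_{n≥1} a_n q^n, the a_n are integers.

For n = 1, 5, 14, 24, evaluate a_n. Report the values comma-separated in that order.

1, 0, 0, 0

[q^1] μ(1)=1 ⇒ 1
[q^5] μ(1)=1,μ(5)=-1 ⇒ 0
d|14:{1,2,7,14}  Σμ=1+(-1)+(-1)+1=0
q^24  k|24↦μ(k): 24:0 12:0 8:0 6:1 4:0 3:-1 2:-1 1:1  a_24=0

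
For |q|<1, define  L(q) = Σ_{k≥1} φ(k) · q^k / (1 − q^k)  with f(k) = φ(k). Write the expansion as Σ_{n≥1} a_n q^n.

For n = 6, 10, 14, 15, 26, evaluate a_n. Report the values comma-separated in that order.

d|6:{6,3,2,1}  Σφ=2+2+1+1=6
[q^10] φ(10)=4,φ(5)=4,φ(2)=1,φ(1)=1 ⇒ 10
q^14  k|14↦φ(k): 1:1 2:1 7:6 14:6  a_14=14
q^15  k|15↦φ(k): 1:1 3:2 5:4 15:8  a_15=15
n=26: 1·26 2·13 13·2 26·1  φ→[1+1+12+12]=26

6, 10, 14, 15, 26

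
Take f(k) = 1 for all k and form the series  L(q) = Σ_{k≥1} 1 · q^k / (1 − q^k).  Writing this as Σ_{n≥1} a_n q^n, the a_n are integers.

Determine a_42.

a_42 = 8

n=42: 42·1 21·2 14·3 7·6 6·7 3·14 2·21 1·42  f→[1+1+1+1+1+1+1+1]=8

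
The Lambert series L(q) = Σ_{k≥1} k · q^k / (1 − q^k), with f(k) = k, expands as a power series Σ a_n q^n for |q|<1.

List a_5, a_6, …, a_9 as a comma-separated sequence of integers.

6, 12, 8, 15, 13

d|5:{5,1}  Σf=5+1=6
n=6: 6·1 3·2 2·3 1·6  f→[6+3+2+1]=12
d|7:{7,1}  Σf=7+1=8
n=8: 8·1 4·2 2·4 1·8  f→[8+4+2+1]=15
n=9: 9·1 3·3 1·9  f→[9+3+1]=13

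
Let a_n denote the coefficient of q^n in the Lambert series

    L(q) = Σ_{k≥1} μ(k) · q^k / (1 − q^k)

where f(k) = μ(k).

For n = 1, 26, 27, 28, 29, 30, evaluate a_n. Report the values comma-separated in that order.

[q^1] μ(1)=1 ⇒ 1
n=26: 26·1 13·2 2·13 1·26  μ→[1+(-1)+(-1)+1]=0
[q^27] μ(27)=0,μ(9)=0,μ(3)=-1,μ(1)=1 ⇒ 0
q^28  k|28↦μ(k): 1:1 2:-1 4:0 7:-1 14:1 28:0  a_28=0
n=29: 29·1 1·29  μ→[(-1)+1]=0
q^30  k|30↦μ(k): 30:-1 15:1 10:1 6:1 5:-1 3:-1 2:-1 1:1  a_30=0

1, 0, 0, 0, 0, 0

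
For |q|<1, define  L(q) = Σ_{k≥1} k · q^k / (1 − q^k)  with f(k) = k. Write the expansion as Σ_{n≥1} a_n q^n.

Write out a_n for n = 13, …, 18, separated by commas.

14, 24, 24, 31, 18, 39

n=13: 1·13 13·1  f→[1+13]=14
n=14: 1·14 2·7 7·2 14·1  f→[1+2+7+14]=24
q^15  k|15↦f(k): 1:1 3:3 5:5 15:15  a_15=24
[q^16] f(16)=16,f(8)=8,f(4)=4,f(2)=2,f(1)=1 ⇒ 31
n=17: 17·1 1·17  f→[17+1]=18
d|18:{1,2,3,6,9,18}  Σf=1+2+3+6+9+18=39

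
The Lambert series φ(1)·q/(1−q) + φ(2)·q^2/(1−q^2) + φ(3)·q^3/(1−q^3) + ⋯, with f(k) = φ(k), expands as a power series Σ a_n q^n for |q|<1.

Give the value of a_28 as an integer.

q^28  k|28↦φ(k): 28:12 14:6 7:6 4:2 2:1 1:1  a_28=28

a_28 = 28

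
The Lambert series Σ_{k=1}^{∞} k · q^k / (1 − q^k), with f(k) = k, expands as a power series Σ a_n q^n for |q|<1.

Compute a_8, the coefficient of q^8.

a_8 = 15

q^8  k|8↦f(k): 1:1 2:2 4:4 8:8  a_8=15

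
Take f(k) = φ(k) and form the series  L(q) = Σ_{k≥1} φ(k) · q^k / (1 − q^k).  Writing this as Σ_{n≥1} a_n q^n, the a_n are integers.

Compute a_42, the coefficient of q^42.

[q^42] φ(1)=1,φ(2)=1,φ(3)=2,φ(6)=2,φ(7)=6,φ(14)=6,φ(21)=12,φ(42)=12 ⇒ 42

a_42 = 42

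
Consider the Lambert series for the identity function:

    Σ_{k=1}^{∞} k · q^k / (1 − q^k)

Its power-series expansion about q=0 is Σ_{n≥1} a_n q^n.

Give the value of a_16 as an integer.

q^16  k|16↦f(k): 1:1 2:2 4:4 8:8 16:16  a_16=31

a_16 = 31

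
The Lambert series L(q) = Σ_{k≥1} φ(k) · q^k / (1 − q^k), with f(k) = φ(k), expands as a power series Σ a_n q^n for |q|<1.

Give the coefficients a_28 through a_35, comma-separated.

[q^28] φ(1)=1,φ(2)=1,φ(4)=2,φ(7)=6,φ(14)=6,φ(28)=12 ⇒ 28
d|29:{29,1}  Σφ=28+1=29
q^30  k|30↦φ(k): 30:8 15:8 10:4 6:2 5:4 3:2 2:1 1:1  a_30=30
n=31: 31·1 1·31  φ→[30+1]=31
n=32: 1·32 2·16 4·8 8·4 16·2 32·1  φ→[1+1+2+4+8+16]=32
d|33:{33,11,3,1}  Σφ=20+10+2+1=33
[q^34] φ(34)=16,φ(17)=16,φ(2)=1,φ(1)=1 ⇒ 34
d|35:{1,5,7,35}  Σφ=1+4+6+24=35

28, 29, 30, 31, 32, 33, 34, 35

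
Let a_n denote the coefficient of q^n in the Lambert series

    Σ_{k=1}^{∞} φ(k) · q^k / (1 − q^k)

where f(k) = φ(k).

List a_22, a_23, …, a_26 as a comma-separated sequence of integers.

d|22:{22,11,2,1}  Σφ=10+10+1+1=22
d|23:{1,23}  Σφ=1+22=23
n=24: 1·24 2·12 3·8 4·6 6·4 8·3 12·2 24·1  φ→[1+1+2+2+2+4+4+8]=24
d|25:{1,5,25}  Σφ=1+4+20=25
[q^26] φ(1)=1,φ(2)=1,φ(13)=12,φ(26)=12 ⇒ 26

22, 23, 24, 25, 26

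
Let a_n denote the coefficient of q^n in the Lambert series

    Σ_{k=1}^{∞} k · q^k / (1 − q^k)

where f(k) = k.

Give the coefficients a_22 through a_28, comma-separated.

36, 24, 60, 31, 42, 40, 56

[q^22] f(1)=1,f(2)=2,f(11)=11,f(22)=22 ⇒ 36
d|23:{1,23}  Σf=1+23=24
d|24:{24,12,8,6,4,3,2,1}  Σf=24+12+8+6+4+3+2+1=60
q^25  k|25↦f(k): 1:1 5:5 25:25  a_25=31
n=26: 1·26 2·13 13·2 26·1  f→[1+2+13+26]=42
n=27: 27·1 9·3 3·9 1·27  f→[27+9+3+1]=40
q^28  k|28↦f(k): 1:1 2:2 4:4 7:7 14:14 28:28  a_28=56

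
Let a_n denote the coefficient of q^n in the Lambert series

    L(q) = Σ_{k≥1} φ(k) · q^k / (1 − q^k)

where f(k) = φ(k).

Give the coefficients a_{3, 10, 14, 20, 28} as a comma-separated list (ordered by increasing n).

q^3  k|3↦φ(k): 3:2 1:1  a_3=3
d|10:{1,2,5,10}  Σφ=1+1+4+4=10
q^14  k|14↦φ(k): 1:1 2:1 7:6 14:6  a_14=14
[q^20] φ(1)=1,φ(2)=1,φ(4)=2,φ(5)=4,φ(10)=4,φ(20)=8 ⇒ 20
d|28:{1,2,4,7,14,28}  Σφ=1+1+2+6+6+12=28

3, 10, 14, 20, 28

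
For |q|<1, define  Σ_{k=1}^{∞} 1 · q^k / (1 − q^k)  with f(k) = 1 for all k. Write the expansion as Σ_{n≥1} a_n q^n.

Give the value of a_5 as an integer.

a_5 = 2

q^5  k|5↦f(k): 5:1 1:1  a_5=2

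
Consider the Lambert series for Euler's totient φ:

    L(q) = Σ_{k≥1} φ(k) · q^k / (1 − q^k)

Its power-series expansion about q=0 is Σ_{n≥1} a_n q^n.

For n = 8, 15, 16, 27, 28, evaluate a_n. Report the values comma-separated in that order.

n=8: 8·1 4·2 2·4 1·8  φ→[4+2+1+1]=8
n=15: 1·15 3·5 5·3 15·1  φ→[1+2+4+8]=15
[q^16] φ(16)=8,φ(8)=4,φ(4)=2,φ(2)=1,φ(1)=1 ⇒ 16
q^27  k|27↦φ(k): 1:1 3:2 9:6 27:18  a_27=27
n=28: 28·1 14·2 7·4 4·7 2·14 1·28  φ→[12+6+6+2+1+1]=28

8, 15, 16, 27, 28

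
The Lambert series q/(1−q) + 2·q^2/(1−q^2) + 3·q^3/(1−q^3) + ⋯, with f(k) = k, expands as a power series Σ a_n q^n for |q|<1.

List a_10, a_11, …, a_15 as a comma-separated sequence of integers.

18, 12, 28, 14, 24, 24

n=10: 10·1 5·2 2·5 1·10  f→[10+5+2+1]=18
[q^11] f(11)=11,f(1)=1 ⇒ 12
q^12  k|12↦f(k): 12:12 6:6 4:4 3:3 2:2 1:1  a_12=28
d|13:{13,1}  Σf=13+1=14
n=14: 14·1 7·2 2·7 1·14  f→[14+7+2+1]=24
n=15: 1·15 3·5 5·3 15·1  f→[1+3+5+15]=24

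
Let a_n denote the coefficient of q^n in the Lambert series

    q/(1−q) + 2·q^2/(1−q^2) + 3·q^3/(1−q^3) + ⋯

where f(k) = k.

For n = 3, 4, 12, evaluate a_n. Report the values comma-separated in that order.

[q^3] f(1)=1,f(3)=3 ⇒ 4
n=4: 1·4 2·2 4·1  f→[1+2+4]=7
q^12  k|12↦f(k): 1:1 2:2 3:3 4:4 6:6 12:12  a_12=28

4, 7, 28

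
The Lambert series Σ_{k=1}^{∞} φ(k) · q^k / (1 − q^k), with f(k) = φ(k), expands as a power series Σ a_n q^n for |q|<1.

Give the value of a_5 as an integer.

n=5: 1·5 5·1  φ→[1+4]=5

a_5 = 5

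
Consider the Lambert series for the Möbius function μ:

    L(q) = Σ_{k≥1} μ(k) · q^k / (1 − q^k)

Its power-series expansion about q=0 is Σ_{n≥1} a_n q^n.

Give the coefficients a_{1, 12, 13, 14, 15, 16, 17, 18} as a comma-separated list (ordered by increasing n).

1, 0, 0, 0, 0, 0, 0, 0

q^1  k|1↦μ(k): 1:1  a_1=1
[q^12] μ(1)=1,μ(2)=-1,μ(3)=-1,μ(4)=0,μ(6)=1,μ(12)=0 ⇒ 0
n=13: 13·1 1·13  μ→[(-1)+1]=0
d|14:{14,7,2,1}  Σμ=1+(-1)+(-1)+1=0
[q^15] μ(1)=1,μ(3)=-1,μ(5)=-1,μ(15)=1 ⇒ 0
q^16  k|16↦μ(k): 16:0 8:0 4:0 2:-1 1:1  a_16=0
d|17:{17,1}  Σμ=(-1)+1=0
n=18: 18·1 9·2 6·3 3·6 2·9 1·18  μ→[0+0+1+(-1)+(-1)+1]=0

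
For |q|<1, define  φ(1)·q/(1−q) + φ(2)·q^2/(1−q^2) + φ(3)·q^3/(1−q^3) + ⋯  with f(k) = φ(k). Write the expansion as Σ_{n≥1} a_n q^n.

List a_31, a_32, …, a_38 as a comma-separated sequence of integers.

[q^31] φ(31)=30,φ(1)=1 ⇒ 31
q^32  k|32↦φ(k): 1:1 2:1 4:2 8:4 16:8 32:16  a_32=32
n=33: 1·33 3·11 11·3 33·1  φ→[1+2+10+20]=33
q^34  k|34↦φ(k): 34:16 17:16 2:1 1:1  a_34=34
q^35  k|35↦φ(k): 1:1 5:4 7:6 35:24  a_35=35
[q^36] φ(36)=12,φ(18)=6,φ(12)=4,φ(9)=6,φ(6)=2,φ(4)=2,φ(3)=2,φ(2)=1,φ(1)=1 ⇒ 36
d|37:{1,37}  Σφ=1+36=37
[q^38] φ(38)=18,φ(19)=18,φ(2)=1,φ(1)=1 ⇒ 38

31, 32, 33, 34, 35, 36, 37, 38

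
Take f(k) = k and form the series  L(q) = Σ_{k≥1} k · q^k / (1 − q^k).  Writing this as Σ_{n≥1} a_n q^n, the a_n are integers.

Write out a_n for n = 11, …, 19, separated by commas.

q^11  k|11↦f(k): 1:1 11:11  a_11=12
[q^12] f(12)=12,f(6)=6,f(4)=4,f(3)=3,f(2)=2,f(1)=1 ⇒ 28
q^13  k|13↦f(k): 13:13 1:1  a_13=14
q^14  k|14↦f(k): 1:1 2:2 7:7 14:14  a_14=24
d|15:{1,3,5,15}  Σf=1+3+5+15=24
d|16:{1,2,4,8,16}  Σf=1+2+4+8+16=31
n=17: 1·17 17·1  f→[1+17]=18
[q^18] f(18)=18,f(9)=9,f(6)=6,f(3)=3,f(2)=2,f(1)=1 ⇒ 39
[q^19] f(1)=1,f(19)=19 ⇒ 20

12, 28, 14, 24, 24, 31, 18, 39, 20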